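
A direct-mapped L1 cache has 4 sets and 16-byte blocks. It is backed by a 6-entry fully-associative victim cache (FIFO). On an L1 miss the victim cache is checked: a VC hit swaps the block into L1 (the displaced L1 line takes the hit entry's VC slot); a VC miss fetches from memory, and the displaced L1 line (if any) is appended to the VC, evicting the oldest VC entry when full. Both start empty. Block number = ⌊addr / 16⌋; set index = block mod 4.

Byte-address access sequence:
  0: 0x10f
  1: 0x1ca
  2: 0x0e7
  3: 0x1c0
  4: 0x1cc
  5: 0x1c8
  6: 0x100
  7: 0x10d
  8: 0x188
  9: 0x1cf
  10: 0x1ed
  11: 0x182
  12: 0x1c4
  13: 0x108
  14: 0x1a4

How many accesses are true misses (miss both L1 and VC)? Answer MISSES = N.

MISSES = 6

#0 0x10f→b16/s0 MISS; vc=[]
#1 0x1ca→b28/s0 MISS; vc=[16]
#2 0xe7→b14/s2 MISS; vc=[16]
#3 0x1c0→b28/s0 L1-HIT; vc=[16]
#4 0x1cc→b28/s0 L1-HIT; vc=[16]
#5 0x1c8→b28/s0 L1-HIT; vc=[16]
#6 0x100→b16/s0 VC-HIT; vc=[28]
#7 0x10d→b16/s0 L1-HIT; vc=[28]
#8 0x188→b24/s0 MISS; vc=[28,16]
#9 0x1cf→b28/s0 VC-HIT; vc=[24,16]
#10 0x1ed→b30/s2 MISS; vc=[24,16,14]
#11 0x182→b24/s0 VC-HIT; vc=[28,16,14]
#12 0x1c4→b28/s0 VC-HIT; vc=[24,16,14]
#13 0x108→b16/s0 VC-HIT; vc=[24,28,14]
#14 0x1a4→b26/s2 MISS; vc=[24,28,14,30]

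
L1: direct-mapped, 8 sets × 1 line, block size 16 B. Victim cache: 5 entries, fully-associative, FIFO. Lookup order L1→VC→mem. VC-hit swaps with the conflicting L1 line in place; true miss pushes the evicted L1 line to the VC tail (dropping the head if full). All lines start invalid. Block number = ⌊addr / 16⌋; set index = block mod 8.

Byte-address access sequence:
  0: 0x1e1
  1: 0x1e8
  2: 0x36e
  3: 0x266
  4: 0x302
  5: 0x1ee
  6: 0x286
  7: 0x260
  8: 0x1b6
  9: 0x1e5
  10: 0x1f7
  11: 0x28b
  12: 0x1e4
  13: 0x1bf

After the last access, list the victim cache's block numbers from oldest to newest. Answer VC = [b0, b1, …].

VC = [38, 54, 48]

0: 0x1e1 (blk 30, set 6) → MISS  vc=[]
1: 0x1e8 (blk 30, set 6) → L1-HIT  vc=[]
2: 0x36e (blk 54, set 6) → MISS  vc=[30]
3: 0x266 (blk 38, set 6) → MISS  vc=[30, 54]
4: 0x302 (blk 48, set 0) → MISS  vc=[30, 54]
5: 0x1ee (blk 30, set 6) → VC-HIT  vc=[38, 54]
6: 0x286 (blk 40, set 0) → MISS  vc=[38, 54, 48]
7: 0x260 (blk 38, set 6) → VC-HIT  vc=[30, 54, 48]
8: 0x1b6 (blk 27, set 3) → MISS  vc=[30, 54, 48]
9: 0x1e5 (blk 30, set 6) → VC-HIT  vc=[38, 54, 48]
10: 0x1f7 (blk 31, set 7) → MISS  vc=[38, 54, 48]
11: 0x28b (blk 40, set 0) → L1-HIT  vc=[38, 54, 48]
12: 0x1e4 (blk 30, set 6) → L1-HIT  vc=[38, 54, 48]
13: 0x1bf (blk 27, set 3) → L1-HIT  vc=[38, 54, 48]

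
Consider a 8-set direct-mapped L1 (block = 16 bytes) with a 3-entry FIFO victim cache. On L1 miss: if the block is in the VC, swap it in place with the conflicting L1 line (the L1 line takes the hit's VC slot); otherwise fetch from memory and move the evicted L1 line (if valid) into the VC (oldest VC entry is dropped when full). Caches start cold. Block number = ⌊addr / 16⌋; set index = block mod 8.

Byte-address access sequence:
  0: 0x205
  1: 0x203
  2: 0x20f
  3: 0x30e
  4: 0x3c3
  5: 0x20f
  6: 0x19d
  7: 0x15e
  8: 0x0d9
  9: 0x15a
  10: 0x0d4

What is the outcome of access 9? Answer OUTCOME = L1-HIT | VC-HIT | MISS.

OUTCOME = VC-HIT

  [0] addr=0x205 blk=32 s=0: MISS | VC []
  [1] addr=0x203 blk=32 s=0: L1-HIT | VC []
  [2] addr=0x20f blk=32 s=0: L1-HIT | VC []
  [3] addr=0x30e blk=48 s=0: MISS | VC [32]
  [4] addr=0x3c3 blk=60 s=4: MISS | VC [32]
  [5] addr=0x20f blk=32 s=0: VC-HIT | VC [48]
  [6] addr=0x19d blk=25 s=1: MISS | VC [48]
  [7] addr=0x15e blk=21 s=5: MISS | VC [48]
  [8] addr=0xd9 blk=13 s=5: MISS | VC [48, 21]
  [9] addr=0x15a blk=21 s=5: VC-HIT | VC [48, 13]
  [10] addr=0xd4 blk=13 s=5: VC-HIT | VC [48, 21]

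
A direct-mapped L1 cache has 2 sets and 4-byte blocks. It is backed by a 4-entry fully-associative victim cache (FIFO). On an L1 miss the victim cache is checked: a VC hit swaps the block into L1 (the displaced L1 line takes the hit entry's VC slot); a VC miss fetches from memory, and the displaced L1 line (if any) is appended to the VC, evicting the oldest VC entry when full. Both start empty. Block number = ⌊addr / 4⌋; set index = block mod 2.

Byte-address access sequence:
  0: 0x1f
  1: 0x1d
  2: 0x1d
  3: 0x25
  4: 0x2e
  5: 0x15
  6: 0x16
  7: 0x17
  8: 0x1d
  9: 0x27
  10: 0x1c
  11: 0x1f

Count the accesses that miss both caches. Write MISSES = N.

MISSES = 4

#0 0x1f→b7/s1 MISS; vc=[]
#1 0x1d→b7/s1 L1-HIT; vc=[]
#2 0x1d→b7/s1 L1-HIT; vc=[]
#3 0x25→b9/s1 MISS; vc=[7]
#4 0x2e→b11/s1 MISS; vc=[7,9]
#5 0x15→b5/s1 MISS; vc=[7,9,11]
#6 0x16→b5/s1 L1-HIT; vc=[7,9,11]
#7 0x17→b5/s1 L1-HIT; vc=[7,9,11]
#8 0x1d→b7/s1 VC-HIT; vc=[5,9,11]
#9 0x27→b9/s1 VC-HIT; vc=[5,7,11]
#10 0x1c→b7/s1 VC-HIT; vc=[5,9,11]
#11 0x1f→b7/s1 L1-HIT; vc=[5,9,11]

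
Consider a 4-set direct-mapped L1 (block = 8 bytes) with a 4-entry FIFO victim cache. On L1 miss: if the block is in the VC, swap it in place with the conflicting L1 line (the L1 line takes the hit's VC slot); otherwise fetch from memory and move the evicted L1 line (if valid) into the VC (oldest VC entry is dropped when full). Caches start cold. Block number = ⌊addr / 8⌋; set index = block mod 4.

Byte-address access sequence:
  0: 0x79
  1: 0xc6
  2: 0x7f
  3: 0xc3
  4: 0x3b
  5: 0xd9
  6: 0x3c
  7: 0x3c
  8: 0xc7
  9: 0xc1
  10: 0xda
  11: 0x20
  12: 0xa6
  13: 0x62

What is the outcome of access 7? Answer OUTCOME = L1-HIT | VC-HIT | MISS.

OUTCOME = L1-HIT

0: 0x79 (blk 15, set 3) → MISS  vc=[]
1: 0xc6 (blk 24, set 0) → MISS  vc=[]
2: 0x7f (blk 15, set 3) → L1-HIT  vc=[]
3: 0xc3 (blk 24, set 0) → L1-HIT  vc=[]
4: 0x3b (blk 7, set 3) → MISS  vc=[15]
5: 0xd9 (blk 27, set 3) → MISS  vc=[15, 7]
6: 0x3c (blk 7, set 3) → VC-HIT  vc=[15, 27]
7: 0x3c (blk 7, set 3) → L1-HIT  vc=[15, 27]
8: 0xc7 (blk 24, set 0) → L1-HIT  vc=[15, 27]
9: 0xc1 (blk 24, set 0) → L1-HIT  vc=[15, 27]
10: 0xda (blk 27, set 3) → VC-HIT  vc=[15, 7]
11: 0x20 (blk 4, set 0) → MISS  vc=[15, 7, 24]
12: 0xa6 (blk 20, set 0) → MISS  vc=[15, 7, 24, 4]
13: 0x62 (blk 12, set 0) → MISS  vc=[7, 24, 4, 20]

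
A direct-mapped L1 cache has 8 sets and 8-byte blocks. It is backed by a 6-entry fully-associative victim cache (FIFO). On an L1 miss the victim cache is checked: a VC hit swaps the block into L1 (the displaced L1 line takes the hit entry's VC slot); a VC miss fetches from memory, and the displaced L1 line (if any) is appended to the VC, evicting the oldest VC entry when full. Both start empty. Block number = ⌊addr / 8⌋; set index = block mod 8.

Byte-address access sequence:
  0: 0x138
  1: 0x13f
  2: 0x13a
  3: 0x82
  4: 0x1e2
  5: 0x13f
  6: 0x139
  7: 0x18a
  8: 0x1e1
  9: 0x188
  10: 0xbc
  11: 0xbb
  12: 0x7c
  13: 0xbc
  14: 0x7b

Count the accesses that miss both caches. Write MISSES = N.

MISSES = 6

  [0] addr=0x138 blk=39 s=7: MISS | VC []
  [1] addr=0x13f blk=39 s=7: L1-HIT | VC []
  [2] addr=0x13a blk=39 s=7: L1-HIT | VC []
  [3] addr=0x82 blk=16 s=0: MISS | VC []
  [4] addr=0x1e2 blk=60 s=4: MISS | VC []
  [5] addr=0x13f blk=39 s=7: L1-HIT | VC []
  [6] addr=0x139 blk=39 s=7: L1-HIT | VC []
  [7] addr=0x18a blk=49 s=1: MISS | VC []
  [8] addr=0x1e1 blk=60 s=4: L1-HIT | VC []
  [9] addr=0x188 blk=49 s=1: L1-HIT | VC []
  [10] addr=0xbc blk=23 s=7: MISS | VC [39]
  [11] addr=0xbb blk=23 s=7: L1-HIT | VC [39]
  [12] addr=0x7c blk=15 s=7: MISS | VC [39, 23]
  [13] addr=0xbc blk=23 s=7: VC-HIT | VC [39, 15]
  [14] addr=0x7b blk=15 s=7: VC-HIT | VC [39, 23]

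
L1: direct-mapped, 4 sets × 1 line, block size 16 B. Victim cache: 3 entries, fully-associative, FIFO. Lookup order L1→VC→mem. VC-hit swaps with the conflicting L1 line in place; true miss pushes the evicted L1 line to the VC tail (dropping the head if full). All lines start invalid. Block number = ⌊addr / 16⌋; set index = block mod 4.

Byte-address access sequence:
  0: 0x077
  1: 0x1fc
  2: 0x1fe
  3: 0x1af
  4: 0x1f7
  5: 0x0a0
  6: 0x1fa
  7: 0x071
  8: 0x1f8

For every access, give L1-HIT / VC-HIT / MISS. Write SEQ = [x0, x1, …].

SEQ = [MISS, MISS, L1-HIT, MISS, L1-HIT, MISS, L1-HIT, VC-HIT, VC-HIT]

#0 0x77→b7/s3 MISS; vc=[]
#1 0x1fc→b31/s3 MISS; vc=[7]
#2 0x1fe→b31/s3 L1-HIT; vc=[7]
#3 0x1af→b26/s2 MISS; vc=[7]
#4 0x1f7→b31/s3 L1-HIT; vc=[7]
#5 0xa0→b10/s2 MISS; vc=[7,26]
#6 0x1fa→b31/s3 L1-HIT; vc=[7,26]
#7 0x71→b7/s3 VC-HIT; vc=[31,26]
#8 0x1f8→b31/s3 VC-HIT; vc=[7,26]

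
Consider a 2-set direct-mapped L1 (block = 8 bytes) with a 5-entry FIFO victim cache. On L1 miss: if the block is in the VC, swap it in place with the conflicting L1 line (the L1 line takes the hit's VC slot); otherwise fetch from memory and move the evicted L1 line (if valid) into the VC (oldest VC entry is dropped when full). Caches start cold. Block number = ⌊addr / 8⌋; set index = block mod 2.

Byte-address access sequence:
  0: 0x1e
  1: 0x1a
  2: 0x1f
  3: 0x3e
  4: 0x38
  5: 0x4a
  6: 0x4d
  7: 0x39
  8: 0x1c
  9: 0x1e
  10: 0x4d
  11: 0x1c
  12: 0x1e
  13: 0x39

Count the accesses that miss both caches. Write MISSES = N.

0: 0x1e (blk 3, set 1) → MISS  vc=[]
1: 0x1a (blk 3, set 1) → L1-HIT  vc=[]
2: 0x1f (blk 3, set 1) → L1-HIT  vc=[]
3: 0x3e (blk 7, set 1) → MISS  vc=[3]
4: 0x38 (blk 7, set 1) → L1-HIT  vc=[3]
5: 0x4a (blk 9, set 1) → MISS  vc=[3, 7]
6: 0x4d (blk 9, set 1) → L1-HIT  vc=[3, 7]
7: 0x39 (blk 7, set 1) → VC-HIT  vc=[3, 9]
8: 0x1c (blk 3, set 1) → VC-HIT  vc=[7, 9]
9: 0x1e (blk 3, set 1) → L1-HIT  vc=[7, 9]
10: 0x4d (blk 9, set 1) → VC-HIT  vc=[7, 3]
11: 0x1c (blk 3, set 1) → VC-HIT  vc=[7, 9]
12: 0x1e (blk 3, set 1) → L1-HIT  vc=[7, 9]
13: 0x39 (blk 7, set 1) → VC-HIT  vc=[3, 9]

MISSES = 3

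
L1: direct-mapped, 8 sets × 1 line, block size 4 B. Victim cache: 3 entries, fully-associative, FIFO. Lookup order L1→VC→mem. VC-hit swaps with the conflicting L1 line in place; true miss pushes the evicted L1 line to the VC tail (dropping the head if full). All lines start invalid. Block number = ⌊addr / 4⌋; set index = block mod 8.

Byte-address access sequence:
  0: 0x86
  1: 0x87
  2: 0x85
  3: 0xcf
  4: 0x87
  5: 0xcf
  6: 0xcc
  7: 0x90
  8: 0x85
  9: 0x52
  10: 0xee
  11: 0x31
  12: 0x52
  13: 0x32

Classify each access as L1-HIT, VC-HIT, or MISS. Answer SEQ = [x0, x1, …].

SEQ = [MISS, L1-HIT, L1-HIT, MISS, L1-HIT, L1-HIT, L1-HIT, MISS, L1-HIT, MISS, MISS, MISS, VC-HIT, VC-HIT]

0: 0x86 (blk 33, set 1) → MISS  vc=[]
1: 0x87 (blk 33, set 1) → L1-HIT  vc=[]
2: 0x85 (blk 33, set 1) → L1-HIT  vc=[]
3: 0xcf (blk 51, set 3) → MISS  vc=[]
4: 0x87 (blk 33, set 1) → L1-HIT  vc=[]
5: 0xcf (blk 51, set 3) → L1-HIT  vc=[]
6: 0xcc (blk 51, set 3) → L1-HIT  vc=[]
7: 0x90 (blk 36, set 4) → MISS  vc=[]
8: 0x85 (blk 33, set 1) → L1-HIT  vc=[]
9: 0x52 (blk 20, set 4) → MISS  vc=[36]
10: 0xee (blk 59, set 3) → MISS  vc=[36, 51]
11: 0x31 (blk 12, set 4) → MISS  vc=[36, 51, 20]
12: 0x52 (blk 20, set 4) → VC-HIT  vc=[36, 51, 12]
13: 0x32 (blk 12, set 4) → VC-HIT  vc=[36, 51, 20]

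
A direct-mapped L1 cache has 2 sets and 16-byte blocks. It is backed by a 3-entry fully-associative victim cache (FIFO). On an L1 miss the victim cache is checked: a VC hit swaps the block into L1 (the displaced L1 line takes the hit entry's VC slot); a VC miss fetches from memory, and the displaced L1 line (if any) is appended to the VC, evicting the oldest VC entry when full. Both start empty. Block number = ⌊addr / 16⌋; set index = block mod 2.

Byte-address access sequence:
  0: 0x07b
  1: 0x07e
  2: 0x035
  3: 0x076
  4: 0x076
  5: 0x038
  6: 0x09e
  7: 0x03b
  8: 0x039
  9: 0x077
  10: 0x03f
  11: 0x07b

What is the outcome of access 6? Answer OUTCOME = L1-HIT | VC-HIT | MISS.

0: 0x7b (blk 7, set 1) → MISS  vc=[]
1: 0x7e (blk 7, set 1) → L1-HIT  vc=[]
2: 0x35 (blk 3, set 1) → MISS  vc=[7]
3: 0x76 (blk 7, set 1) → VC-HIT  vc=[3]
4: 0x76 (blk 7, set 1) → L1-HIT  vc=[3]
5: 0x38 (blk 3, set 1) → VC-HIT  vc=[7]
6: 0x9e (blk 9, set 1) → MISS  vc=[7, 3]
7: 0x3b (blk 3, set 1) → VC-HIT  vc=[7, 9]
8: 0x39 (blk 3, set 1) → L1-HIT  vc=[7, 9]
9: 0x77 (blk 7, set 1) → VC-HIT  vc=[3, 9]
10: 0x3f (blk 3, set 1) → VC-HIT  vc=[7, 9]
11: 0x7b (blk 7, set 1) → VC-HIT  vc=[3, 9]

OUTCOME = MISS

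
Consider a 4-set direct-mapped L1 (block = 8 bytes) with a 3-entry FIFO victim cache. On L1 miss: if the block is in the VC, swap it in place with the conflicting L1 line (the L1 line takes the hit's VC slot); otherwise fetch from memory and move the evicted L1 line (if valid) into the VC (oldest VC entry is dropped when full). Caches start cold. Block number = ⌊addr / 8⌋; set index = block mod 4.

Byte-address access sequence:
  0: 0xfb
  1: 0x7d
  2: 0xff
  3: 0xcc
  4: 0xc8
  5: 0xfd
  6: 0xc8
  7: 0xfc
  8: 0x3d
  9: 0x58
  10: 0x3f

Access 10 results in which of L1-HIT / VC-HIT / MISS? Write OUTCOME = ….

OUTCOME = VC-HIT

  [0] addr=0xfb blk=31 s=3: MISS | VC []
  [1] addr=0x7d blk=15 s=3: MISS | VC [31]
  [2] addr=0xff blk=31 s=3: VC-HIT | VC [15]
  [3] addr=0xcc blk=25 s=1: MISS | VC [15]
  [4] addr=0xc8 blk=25 s=1: L1-HIT | VC [15]
  [5] addr=0xfd blk=31 s=3: L1-HIT | VC [15]
  [6] addr=0xc8 blk=25 s=1: L1-HIT | VC [15]
  [7] addr=0xfc blk=31 s=3: L1-HIT | VC [15]
  [8] addr=0x3d blk=7 s=3: MISS | VC [15, 31]
  [9] addr=0x58 blk=11 s=3: MISS | VC [15, 31, 7]
  [10] addr=0x3f blk=7 s=3: VC-HIT | VC [15, 31, 11]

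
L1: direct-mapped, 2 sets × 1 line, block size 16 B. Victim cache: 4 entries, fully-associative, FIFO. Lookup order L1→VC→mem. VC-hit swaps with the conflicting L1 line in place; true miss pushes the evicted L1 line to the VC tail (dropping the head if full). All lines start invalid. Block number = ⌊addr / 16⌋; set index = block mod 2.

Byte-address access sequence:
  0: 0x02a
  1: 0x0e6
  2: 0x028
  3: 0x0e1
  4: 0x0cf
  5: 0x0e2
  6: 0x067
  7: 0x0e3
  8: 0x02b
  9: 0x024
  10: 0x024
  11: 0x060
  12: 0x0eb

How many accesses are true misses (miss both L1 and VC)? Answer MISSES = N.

#0 0x2a→b2/s0 MISS; vc=[]
#1 0xe6→b14/s0 MISS; vc=[2]
#2 0x28→b2/s0 VC-HIT; vc=[14]
#3 0xe1→b14/s0 VC-HIT; vc=[2]
#4 0xcf→b12/s0 MISS; vc=[2,14]
#5 0xe2→b14/s0 VC-HIT; vc=[2,12]
#6 0x67→b6/s0 MISS; vc=[2,12,14]
#7 0xe3→b14/s0 VC-HIT; vc=[2,12,6]
#8 0x2b→b2/s0 VC-HIT; vc=[14,12,6]
#9 0x24→b2/s0 L1-HIT; vc=[14,12,6]
#10 0x24→b2/s0 L1-HIT; vc=[14,12,6]
#11 0x60→b6/s0 VC-HIT; vc=[14,12,2]
#12 0xeb→b14/s0 VC-HIT; vc=[6,12,2]

MISSES = 4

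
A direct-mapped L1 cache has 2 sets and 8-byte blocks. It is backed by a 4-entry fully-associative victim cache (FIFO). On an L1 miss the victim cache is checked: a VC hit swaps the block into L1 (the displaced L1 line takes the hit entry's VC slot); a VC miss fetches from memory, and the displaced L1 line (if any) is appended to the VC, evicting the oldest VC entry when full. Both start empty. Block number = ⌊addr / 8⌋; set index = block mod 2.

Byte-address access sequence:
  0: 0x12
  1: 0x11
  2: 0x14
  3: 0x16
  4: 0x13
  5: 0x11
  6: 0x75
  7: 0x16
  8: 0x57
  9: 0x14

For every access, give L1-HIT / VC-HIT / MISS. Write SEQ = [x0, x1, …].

SEQ = [MISS, L1-HIT, L1-HIT, L1-HIT, L1-HIT, L1-HIT, MISS, VC-HIT, MISS, VC-HIT]

#0 0x12→b2/s0 MISS; vc=[]
#1 0x11→b2/s0 L1-HIT; vc=[]
#2 0x14→b2/s0 L1-HIT; vc=[]
#3 0x16→b2/s0 L1-HIT; vc=[]
#4 0x13→b2/s0 L1-HIT; vc=[]
#5 0x11→b2/s0 L1-HIT; vc=[]
#6 0x75→b14/s0 MISS; vc=[2]
#7 0x16→b2/s0 VC-HIT; vc=[14]
#8 0x57→b10/s0 MISS; vc=[14,2]
#9 0x14→b2/s0 VC-HIT; vc=[14,10]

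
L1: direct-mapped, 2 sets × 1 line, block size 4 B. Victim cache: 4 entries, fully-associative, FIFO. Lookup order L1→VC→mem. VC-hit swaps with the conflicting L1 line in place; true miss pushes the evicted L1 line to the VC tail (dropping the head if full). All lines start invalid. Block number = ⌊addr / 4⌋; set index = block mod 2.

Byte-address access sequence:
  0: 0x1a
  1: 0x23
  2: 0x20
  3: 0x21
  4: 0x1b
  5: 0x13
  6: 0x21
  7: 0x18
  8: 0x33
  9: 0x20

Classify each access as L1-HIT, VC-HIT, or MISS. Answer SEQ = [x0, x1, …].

0: 0x1a (blk 6, set 0) → MISS  vc=[]
1: 0x23 (blk 8, set 0) → MISS  vc=[6]
2: 0x20 (blk 8, set 0) → L1-HIT  vc=[6]
3: 0x21 (blk 8, set 0) → L1-HIT  vc=[6]
4: 0x1b (blk 6, set 0) → VC-HIT  vc=[8]
5: 0x13 (blk 4, set 0) → MISS  vc=[8, 6]
6: 0x21 (blk 8, set 0) → VC-HIT  vc=[4, 6]
7: 0x18 (blk 6, set 0) → VC-HIT  vc=[4, 8]
8: 0x33 (blk 12, set 0) → MISS  vc=[4, 8, 6]
9: 0x20 (blk 8, set 0) → VC-HIT  vc=[4, 12, 6]

SEQ = [MISS, MISS, L1-HIT, L1-HIT, VC-HIT, MISS, VC-HIT, VC-HIT, MISS, VC-HIT]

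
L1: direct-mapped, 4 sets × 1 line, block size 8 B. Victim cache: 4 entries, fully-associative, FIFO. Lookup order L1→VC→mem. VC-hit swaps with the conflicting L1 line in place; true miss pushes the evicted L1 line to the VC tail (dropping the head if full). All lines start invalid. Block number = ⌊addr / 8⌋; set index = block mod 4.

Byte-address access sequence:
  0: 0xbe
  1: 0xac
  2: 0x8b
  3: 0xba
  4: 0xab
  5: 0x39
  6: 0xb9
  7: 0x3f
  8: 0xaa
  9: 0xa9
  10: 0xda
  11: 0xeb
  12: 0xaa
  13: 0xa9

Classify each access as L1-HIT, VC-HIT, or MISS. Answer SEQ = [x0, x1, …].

SEQ = [MISS, MISS, MISS, L1-HIT, VC-HIT, MISS, VC-HIT, VC-HIT, L1-HIT, L1-HIT, MISS, MISS, VC-HIT, L1-HIT]

0: 0xbe (blk 23, set 3) → MISS  vc=[]
1: 0xac (blk 21, set 1) → MISS  vc=[]
2: 0x8b (blk 17, set 1) → MISS  vc=[21]
3: 0xba (blk 23, set 3) → L1-HIT  vc=[21]
4: 0xab (blk 21, set 1) → VC-HIT  vc=[17]
5: 0x39 (blk 7, set 3) → MISS  vc=[17, 23]
6: 0xb9 (blk 23, set 3) → VC-HIT  vc=[17, 7]
7: 0x3f (blk 7, set 3) → VC-HIT  vc=[17, 23]
8: 0xaa (blk 21, set 1) → L1-HIT  vc=[17, 23]
9: 0xa9 (blk 21, set 1) → L1-HIT  vc=[17, 23]
10: 0xda (blk 27, set 3) → MISS  vc=[17, 23, 7]
11: 0xeb (blk 29, set 1) → MISS  vc=[17, 23, 7, 21]
12: 0xaa (blk 21, set 1) → VC-HIT  vc=[17, 23, 7, 29]
13: 0xa9 (blk 21, set 1) → L1-HIT  vc=[17, 23, 7, 29]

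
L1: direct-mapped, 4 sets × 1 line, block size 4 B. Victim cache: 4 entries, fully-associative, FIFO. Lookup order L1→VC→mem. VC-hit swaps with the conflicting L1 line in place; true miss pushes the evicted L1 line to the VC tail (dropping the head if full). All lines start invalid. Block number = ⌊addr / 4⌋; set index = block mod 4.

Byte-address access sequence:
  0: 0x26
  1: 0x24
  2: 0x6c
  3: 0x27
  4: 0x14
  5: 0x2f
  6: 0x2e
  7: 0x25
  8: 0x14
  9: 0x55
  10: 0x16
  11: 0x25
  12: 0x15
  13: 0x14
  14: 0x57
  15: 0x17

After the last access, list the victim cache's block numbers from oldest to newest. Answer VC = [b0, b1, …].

VC = [9, 27, 21]

#0 0x26→b9/s1 MISS; vc=[]
#1 0x24→b9/s1 L1-HIT; vc=[]
#2 0x6c→b27/s3 MISS; vc=[]
#3 0x27→b9/s1 L1-HIT; vc=[]
#4 0x14→b5/s1 MISS; vc=[9]
#5 0x2f→b11/s3 MISS; vc=[9,27]
#6 0x2e→b11/s3 L1-HIT; vc=[9,27]
#7 0x25→b9/s1 VC-HIT; vc=[5,27]
#8 0x14→b5/s1 VC-HIT; vc=[9,27]
#9 0x55→b21/s1 MISS; vc=[9,27,5]
#10 0x16→b5/s1 VC-HIT; vc=[9,27,21]
#11 0x25→b9/s1 VC-HIT; vc=[5,27,21]
#12 0x15→b5/s1 VC-HIT; vc=[9,27,21]
#13 0x14→b5/s1 L1-HIT; vc=[9,27,21]
#14 0x57→b21/s1 VC-HIT; vc=[9,27,5]
#15 0x17→b5/s1 VC-HIT; vc=[9,27,21]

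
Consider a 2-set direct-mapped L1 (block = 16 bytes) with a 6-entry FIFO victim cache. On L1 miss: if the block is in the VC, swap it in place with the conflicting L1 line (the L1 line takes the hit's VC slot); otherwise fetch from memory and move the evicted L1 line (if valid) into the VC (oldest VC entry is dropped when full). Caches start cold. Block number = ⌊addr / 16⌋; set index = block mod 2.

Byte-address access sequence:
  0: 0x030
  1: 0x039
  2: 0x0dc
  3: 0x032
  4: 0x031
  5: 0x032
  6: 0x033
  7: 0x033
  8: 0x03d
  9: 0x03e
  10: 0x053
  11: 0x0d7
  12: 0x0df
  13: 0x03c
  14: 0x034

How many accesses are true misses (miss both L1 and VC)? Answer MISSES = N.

0: 0x30 (blk 3, set 1) → MISS  vc=[]
1: 0x39 (blk 3, set 1) → L1-HIT  vc=[]
2: 0xdc (blk 13, set 1) → MISS  vc=[3]
3: 0x32 (blk 3, set 1) → VC-HIT  vc=[13]
4: 0x31 (blk 3, set 1) → L1-HIT  vc=[13]
5: 0x32 (blk 3, set 1) → L1-HIT  vc=[13]
6: 0x33 (blk 3, set 1) → L1-HIT  vc=[13]
7: 0x33 (blk 3, set 1) → L1-HIT  vc=[13]
8: 0x3d (blk 3, set 1) → L1-HIT  vc=[13]
9: 0x3e (blk 3, set 1) → L1-HIT  vc=[13]
10: 0x53 (blk 5, set 1) → MISS  vc=[13, 3]
11: 0xd7 (blk 13, set 1) → VC-HIT  vc=[5, 3]
12: 0xdf (blk 13, set 1) → L1-HIT  vc=[5, 3]
13: 0x3c (blk 3, set 1) → VC-HIT  vc=[5, 13]
14: 0x34 (blk 3, set 1) → L1-HIT  vc=[5, 13]

MISSES = 3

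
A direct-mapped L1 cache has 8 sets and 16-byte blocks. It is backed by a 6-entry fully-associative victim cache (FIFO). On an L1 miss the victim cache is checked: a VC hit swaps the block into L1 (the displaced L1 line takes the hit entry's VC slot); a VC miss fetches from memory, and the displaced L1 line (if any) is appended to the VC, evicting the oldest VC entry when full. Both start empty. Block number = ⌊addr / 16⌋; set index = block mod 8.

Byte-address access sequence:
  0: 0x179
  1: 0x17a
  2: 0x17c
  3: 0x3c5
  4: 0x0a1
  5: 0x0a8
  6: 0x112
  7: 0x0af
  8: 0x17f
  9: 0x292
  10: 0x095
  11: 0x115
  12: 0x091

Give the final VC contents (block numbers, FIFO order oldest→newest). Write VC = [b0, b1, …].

#0 0x179→b23/s7 MISS; vc=[]
#1 0x17a→b23/s7 L1-HIT; vc=[]
#2 0x17c→b23/s7 L1-HIT; vc=[]
#3 0x3c5→b60/s4 MISS; vc=[]
#4 0xa1→b10/s2 MISS; vc=[]
#5 0xa8→b10/s2 L1-HIT; vc=[]
#6 0x112→b17/s1 MISS; vc=[]
#7 0xaf→b10/s2 L1-HIT; vc=[]
#8 0x17f→b23/s7 L1-HIT; vc=[]
#9 0x292→b41/s1 MISS; vc=[17]
#10 0x95→b9/s1 MISS; vc=[17,41]
#11 0x115→b17/s1 VC-HIT; vc=[9,41]
#12 0x91→b9/s1 VC-HIT; vc=[17,41]

VC = [17, 41]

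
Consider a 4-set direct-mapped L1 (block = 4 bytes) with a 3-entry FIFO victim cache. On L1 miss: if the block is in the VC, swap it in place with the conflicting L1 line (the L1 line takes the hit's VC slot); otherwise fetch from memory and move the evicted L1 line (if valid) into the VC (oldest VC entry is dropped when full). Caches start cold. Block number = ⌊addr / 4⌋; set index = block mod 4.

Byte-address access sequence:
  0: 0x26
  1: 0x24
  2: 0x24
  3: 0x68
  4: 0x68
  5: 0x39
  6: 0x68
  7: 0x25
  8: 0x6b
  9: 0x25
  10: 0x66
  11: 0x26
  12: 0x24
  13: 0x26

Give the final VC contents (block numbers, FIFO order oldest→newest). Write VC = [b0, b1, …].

0: 0x26 (blk 9, set 1) → MISS  vc=[]
1: 0x24 (blk 9, set 1) → L1-HIT  vc=[]
2: 0x24 (blk 9, set 1) → L1-HIT  vc=[]
3: 0x68 (blk 26, set 2) → MISS  vc=[]
4: 0x68 (blk 26, set 2) → L1-HIT  vc=[]
5: 0x39 (blk 14, set 2) → MISS  vc=[26]
6: 0x68 (blk 26, set 2) → VC-HIT  vc=[14]
7: 0x25 (blk 9, set 1) → L1-HIT  vc=[14]
8: 0x6b (blk 26, set 2) → L1-HIT  vc=[14]
9: 0x25 (blk 9, set 1) → L1-HIT  vc=[14]
10: 0x66 (blk 25, set 1) → MISS  vc=[14, 9]
11: 0x26 (blk 9, set 1) → VC-HIT  vc=[14, 25]
12: 0x24 (blk 9, set 1) → L1-HIT  vc=[14, 25]
13: 0x26 (blk 9, set 1) → L1-HIT  vc=[14, 25]

VC = [14, 25]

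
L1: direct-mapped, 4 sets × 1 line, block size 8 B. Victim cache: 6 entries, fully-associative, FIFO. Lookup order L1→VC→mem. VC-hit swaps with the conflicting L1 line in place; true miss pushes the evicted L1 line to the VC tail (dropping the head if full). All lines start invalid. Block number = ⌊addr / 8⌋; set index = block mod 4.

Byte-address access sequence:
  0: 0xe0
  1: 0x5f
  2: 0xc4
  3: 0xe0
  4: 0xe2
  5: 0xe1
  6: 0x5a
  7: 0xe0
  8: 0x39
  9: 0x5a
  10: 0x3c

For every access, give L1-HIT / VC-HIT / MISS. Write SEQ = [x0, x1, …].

0: 0xe0 (blk 28, set 0) → MISS  vc=[]
1: 0x5f (blk 11, set 3) → MISS  vc=[]
2: 0xc4 (blk 24, set 0) → MISS  vc=[28]
3: 0xe0 (blk 28, set 0) → VC-HIT  vc=[24]
4: 0xe2 (blk 28, set 0) → L1-HIT  vc=[24]
5: 0xe1 (blk 28, set 0) → L1-HIT  vc=[24]
6: 0x5a (blk 11, set 3) → L1-HIT  vc=[24]
7: 0xe0 (blk 28, set 0) → L1-HIT  vc=[24]
8: 0x39 (blk 7, set 3) → MISS  vc=[24, 11]
9: 0x5a (blk 11, set 3) → VC-HIT  vc=[24, 7]
10: 0x3c (blk 7, set 3) → VC-HIT  vc=[24, 11]

SEQ = [MISS, MISS, MISS, VC-HIT, L1-HIT, L1-HIT, L1-HIT, L1-HIT, MISS, VC-HIT, VC-HIT]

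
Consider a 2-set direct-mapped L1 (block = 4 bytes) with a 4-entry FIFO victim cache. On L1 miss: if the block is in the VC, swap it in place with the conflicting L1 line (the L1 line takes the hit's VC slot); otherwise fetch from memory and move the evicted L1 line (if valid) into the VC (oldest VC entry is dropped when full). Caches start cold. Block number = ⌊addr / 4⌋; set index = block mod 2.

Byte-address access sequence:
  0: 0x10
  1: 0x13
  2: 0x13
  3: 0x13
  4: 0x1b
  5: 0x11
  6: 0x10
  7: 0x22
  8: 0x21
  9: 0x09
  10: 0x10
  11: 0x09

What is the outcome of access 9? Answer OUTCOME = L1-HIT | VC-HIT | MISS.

OUTCOME = MISS

  [0] addr=0x10 blk=4 s=0: MISS | VC []
  [1] addr=0x13 blk=4 s=0: L1-HIT | VC []
  [2] addr=0x13 blk=4 s=0: L1-HIT | VC []
  [3] addr=0x13 blk=4 s=0: L1-HIT | VC []
  [4] addr=0x1b blk=6 s=0: MISS | VC [4]
  [5] addr=0x11 blk=4 s=0: VC-HIT | VC [6]
  [6] addr=0x10 blk=4 s=0: L1-HIT | VC [6]
  [7] addr=0x22 blk=8 s=0: MISS | VC [6, 4]
  [8] addr=0x21 blk=8 s=0: L1-HIT | VC [6, 4]
  [9] addr=0x9 blk=2 s=0: MISS | VC [6, 4, 8]
  [10] addr=0x10 blk=4 s=0: VC-HIT | VC [6, 2, 8]
  [11] addr=0x9 blk=2 s=0: VC-HIT | VC [6, 4, 8]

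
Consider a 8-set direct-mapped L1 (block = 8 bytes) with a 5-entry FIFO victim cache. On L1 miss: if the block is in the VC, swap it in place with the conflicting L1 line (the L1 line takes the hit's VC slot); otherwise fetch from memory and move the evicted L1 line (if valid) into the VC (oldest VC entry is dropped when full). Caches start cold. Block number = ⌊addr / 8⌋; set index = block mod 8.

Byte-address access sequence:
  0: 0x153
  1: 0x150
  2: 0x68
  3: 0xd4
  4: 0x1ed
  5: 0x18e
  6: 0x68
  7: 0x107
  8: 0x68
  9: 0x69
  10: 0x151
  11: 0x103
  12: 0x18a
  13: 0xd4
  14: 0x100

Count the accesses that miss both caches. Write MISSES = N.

MISSES = 6

#0 0x153→b42/s2 MISS; vc=[]
#1 0x150→b42/s2 L1-HIT; vc=[]
#2 0x68→b13/s5 MISS; vc=[]
#3 0xd4→b26/s2 MISS; vc=[42]
#4 0x1ed→b61/s5 MISS; vc=[42,13]
#5 0x18e→b49/s1 MISS; vc=[42,13]
#6 0x68→b13/s5 VC-HIT; vc=[42,61]
#7 0x107→b32/s0 MISS; vc=[42,61]
#8 0x68→b13/s5 L1-HIT; vc=[42,61]
#9 0x69→b13/s5 L1-HIT; vc=[42,61]
#10 0x151→b42/s2 VC-HIT; vc=[26,61]
#11 0x103→b32/s0 L1-HIT; vc=[26,61]
#12 0x18a→b49/s1 L1-HIT; vc=[26,61]
#13 0xd4→b26/s2 VC-HIT; vc=[42,61]
#14 0x100→b32/s0 L1-HIT; vc=[42,61]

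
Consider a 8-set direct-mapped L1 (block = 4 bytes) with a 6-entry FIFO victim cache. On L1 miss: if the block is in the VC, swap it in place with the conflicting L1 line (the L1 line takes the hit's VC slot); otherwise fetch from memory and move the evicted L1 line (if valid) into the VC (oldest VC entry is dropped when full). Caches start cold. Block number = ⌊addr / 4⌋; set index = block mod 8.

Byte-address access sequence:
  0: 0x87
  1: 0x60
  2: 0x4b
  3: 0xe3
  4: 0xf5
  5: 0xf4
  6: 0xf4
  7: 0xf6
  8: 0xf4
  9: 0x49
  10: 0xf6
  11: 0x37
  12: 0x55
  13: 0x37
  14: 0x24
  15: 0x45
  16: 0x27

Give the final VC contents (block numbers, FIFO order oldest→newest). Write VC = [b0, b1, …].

#0 0x87→b33/s1 MISS; vc=[]
#1 0x60→b24/s0 MISS; vc=[]
#2 0x4b→b18/s2 MISS; vc=[]
#3 0xe3→b56/s0 MISS; vc=[24]
#4 0xf5→b61/s5 MISS; vc=[24]
#5 0xf4→b61/s5 L1-HIT; vc=[24]
#6 0xf4→b61/s5 L1-HIT; vc=[24]
#7 0xf6→b61/s5 L1-HIT; vc=[24]
#8 0xf4→b61/s5 L1-HIT; vc=[24]
#9 0x49→b18/s2 L1-HIT; vc=[24]
#10 0xf6→b61/s5 L1-HIT; vc=[24]
#11 0x37→b13/s5 MISS; vc=[24,61]
#12 0x55→b21/s5 MISS; vc=[24,61,13]
#13 0x37→b13/s5 VC-HIT; vc=[24,61,21]
#14 0x24→b9/s1 MISS; vc=[24,61,21,33]
#15 0x45→b17/s1 MISS; vc=[24,61,21,33,9]
#16 0x27→b9/s1 VC-HIT; vc=[24,61,21,33,17]

VC = [24, 61, 21, 33, 17]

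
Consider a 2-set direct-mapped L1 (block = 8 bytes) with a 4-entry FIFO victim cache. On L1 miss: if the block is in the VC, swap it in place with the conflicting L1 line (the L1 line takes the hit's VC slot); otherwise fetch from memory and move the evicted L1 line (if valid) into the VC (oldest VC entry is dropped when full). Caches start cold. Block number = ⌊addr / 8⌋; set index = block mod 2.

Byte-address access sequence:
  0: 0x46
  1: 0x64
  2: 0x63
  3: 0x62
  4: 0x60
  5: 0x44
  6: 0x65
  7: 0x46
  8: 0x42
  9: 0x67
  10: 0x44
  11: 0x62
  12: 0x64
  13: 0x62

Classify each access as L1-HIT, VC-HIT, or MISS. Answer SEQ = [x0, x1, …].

#0 0x46→b8/s0 MISS; vc=[]
#1 0x64→b12/s0 MISS; vc=[8]
#2 0x63→b12/s0 L1-HIT; vc=[8]
#3 0x62→b12/s0 L1-HIT; vc=[8]
#4 0x60→b12/s0 L1-HIT; vc=[8]
#5 0x44→b8/s0 VC-HIT; vc=[12]
#6 0x65→b12/s0 VC-HIT; vc=[8]
#7 0x46→b8/s0 VC-HIT; vc=[12]
#8 0x42→b8/s0 L1-HIT; vc=[12]
#9 0x67→b12/s0 VC-HIT; vc=[8]
#10 0x44→b8/s0 VC-HIT; vc=[12]
#11 0x62→b12/s0 VC-HIT; vc=[8]
#12 0x64→b12/s0 L1-HIT; vc=[8]
#13 0x62→b12/s0 L1-HIT; vc=[8]

SEQ = [MISS, MISS, L1-HIT, L1-HIT, L1-HIT, VC-HIT, VC-HIT, VC-HIT, L1-HIT, VC-HIT, VC-HIT, VC-HIT, L1-HIT, L1-HIT]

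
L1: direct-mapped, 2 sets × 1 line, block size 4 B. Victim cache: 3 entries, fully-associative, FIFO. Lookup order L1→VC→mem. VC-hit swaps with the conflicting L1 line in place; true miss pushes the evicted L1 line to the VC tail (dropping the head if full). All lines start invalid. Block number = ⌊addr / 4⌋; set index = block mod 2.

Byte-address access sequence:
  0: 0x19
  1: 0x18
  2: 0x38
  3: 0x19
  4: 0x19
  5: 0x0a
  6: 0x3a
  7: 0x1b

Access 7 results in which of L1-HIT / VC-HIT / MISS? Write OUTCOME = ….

OUTCOME = VC-HIT

  [0] addr=0x19 blk=6 s=0: MISS | VC []
  [1] addr=0x18 blk=6 s=0: L1-HIT | VC []
  [2] addr=0x38 blk=14 s=0: MISS | VC [6]
  [3] addr=0x19 blk=6 s=0: VC-HIT | VC [14]
  [4] addr=0x19 blk=6 s=0: L1-HIT | VC [14]
  [5] addr=0xa blk=2 s=0: MISS | VC [14, 6]
  [6] addr=0x3a blk=14 s=0: VC-HIT | VC [2, 6]
  [7] addr=0x1b blk=6 s=0: VC-HIT | VC [2, 14]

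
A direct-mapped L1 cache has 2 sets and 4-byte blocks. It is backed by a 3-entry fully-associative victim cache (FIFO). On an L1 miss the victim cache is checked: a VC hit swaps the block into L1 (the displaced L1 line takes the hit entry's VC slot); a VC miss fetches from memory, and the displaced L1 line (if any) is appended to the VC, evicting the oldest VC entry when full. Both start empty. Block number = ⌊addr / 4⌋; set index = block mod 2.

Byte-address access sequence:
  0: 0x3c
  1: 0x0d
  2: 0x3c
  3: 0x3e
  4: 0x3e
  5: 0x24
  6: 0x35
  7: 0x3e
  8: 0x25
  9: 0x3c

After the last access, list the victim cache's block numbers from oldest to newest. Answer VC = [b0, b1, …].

VC = [3, 13, 9]

0: 0x3c (blk 15, set 1) → MISS  vc=[]
1: 0xd (blk 3, set 1) → MISS  vc=[15]
2: 0x3c (blk 15, set 1) → VC-HIT  vc=[3]
3: 0x3e (blk 15, set 1) → L1-HIT  vc=[3]
4: 0x3e (blk 15, set 1) → L1-HIT  vc=[3]
5: 0x24 (blk 9, set 1) → MISS  vc=[3, 15]
6: 0x35 (blk 13, set 1) → MISS  vc=[3, 15, 9]
7: 0x3e (blk 15, set 1) → VC-HIT  vc=[3, 13, 9]
8: 0x25 (blk 9, set 1) → VC-HIT  vc=[3, 13, 15]
9: 0x3c (blk 15, set 1) → VC-HIT  vc=[3, 13, 9]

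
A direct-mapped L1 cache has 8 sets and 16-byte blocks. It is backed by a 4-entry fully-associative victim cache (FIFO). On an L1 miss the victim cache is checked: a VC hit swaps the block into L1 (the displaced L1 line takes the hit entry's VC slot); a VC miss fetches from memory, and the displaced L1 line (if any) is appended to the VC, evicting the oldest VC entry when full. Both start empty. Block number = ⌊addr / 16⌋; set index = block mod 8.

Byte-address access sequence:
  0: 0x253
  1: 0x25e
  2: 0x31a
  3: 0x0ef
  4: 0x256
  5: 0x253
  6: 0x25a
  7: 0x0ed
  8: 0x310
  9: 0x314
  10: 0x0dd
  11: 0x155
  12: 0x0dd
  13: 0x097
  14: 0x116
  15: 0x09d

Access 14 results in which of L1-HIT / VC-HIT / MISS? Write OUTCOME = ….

OUTCOME = MISS

  [0] addr=0x253 blk=37 s=5: MISS | VC []
  [1] addr=0x25e blk=37 s=5: L1-HIT | VC []
  [2] addr=0x31a blk=49 s=1: MISS | VC []
  [3] addr=0xef blk=14 s=6: MISS | VC []
  [4] addr=0x256 blk=37 s=5: L1-HIT | VC []
  [5] addr=0x253 blk=37 s=5: L1-HIT | VC []
  [6] addr=0x25a blk=37 s=5: L1-HIT | VC []
  [7] addr=0xed blk=14 s=6: L1-HIT | VC []
  [8] addr=0x310 blk=49 s=1: L1-HIT | VC []
  [9] addr=0x314 blk=49 s=1: L1-HIT | VC []
  [10] addr=0xdd blk=13 s=5: MISS | VC [37]
  [11] addr=0x155 blk=21 s=5: MISS | VC [37, 13]
  [12] addr=0xdd blk=13 s=5: VC-HIT | VC [37, 21]
  [13] addr=0x97 blk=9 s=1: MISS | VC [37, 21, 49]
  [14] addr=0x116 blk=17 s=1: MISS | VC [37, 21, 49, 9]
  [15] addr=0x9d blk=9 s=1: VC-HIT | VC [37, 21, 49, 17]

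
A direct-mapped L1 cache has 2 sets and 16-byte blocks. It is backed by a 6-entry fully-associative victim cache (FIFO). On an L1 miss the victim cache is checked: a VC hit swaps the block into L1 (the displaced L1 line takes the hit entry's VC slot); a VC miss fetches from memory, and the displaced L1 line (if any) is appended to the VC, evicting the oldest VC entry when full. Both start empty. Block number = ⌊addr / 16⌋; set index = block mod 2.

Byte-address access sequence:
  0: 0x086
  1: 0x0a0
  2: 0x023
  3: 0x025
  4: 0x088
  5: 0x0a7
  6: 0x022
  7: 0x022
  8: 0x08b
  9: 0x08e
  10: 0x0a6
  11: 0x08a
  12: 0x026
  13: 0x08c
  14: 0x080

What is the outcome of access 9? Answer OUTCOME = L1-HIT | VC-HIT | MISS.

OUTCOME = L1-HIT

  [0] addr=0x86 blk=8 s=0: MISS | VC []
  [1] addr=0xa0 blk=10 s=0: MISS | VC [8]
  [2] addr=0x23 blk=2 s=0: MISS | VC [8, 10]
  [3] addr=0x25 blk=2 s=0: L1-HIT | VC [8, 10]
  [4] addr=0x88 blk=8 s=0: VC-HIT | VC [2, 10]
  [5] addr=0xa7 blk=10 s=0: VC-HIT | VC [2, 8]
  [6] addr=0x22 blk=2 s=0: VC-HIT | VC [10, 8]
  [7] addr=0x22 blk=2 s=0: L1-HIT | VC [10, 8]
  [8] addr=0x8b blk=8 s=0: VC-HIT | VC [10, 2]
  [9] addr=0x8e blk=8 s=0: L1-HIT | VC [10, 2]
  [10] addr=0xa6 blk=10 s=0: VC-HIT | VC [8, 2]
  [11] addr=0x8a blk=8 s=0: VC-HIT | VC [10, 2]
  [12] addr=0x26 blk=2 s=0: VC-HIT | VC [10, 8]
  [13] addr=0x8c blk=8 s=0: VC-HIT | VC [10, 2]
  [14] addr=0x80 blk=8 s=0: L1-HIT | VC [10, 2]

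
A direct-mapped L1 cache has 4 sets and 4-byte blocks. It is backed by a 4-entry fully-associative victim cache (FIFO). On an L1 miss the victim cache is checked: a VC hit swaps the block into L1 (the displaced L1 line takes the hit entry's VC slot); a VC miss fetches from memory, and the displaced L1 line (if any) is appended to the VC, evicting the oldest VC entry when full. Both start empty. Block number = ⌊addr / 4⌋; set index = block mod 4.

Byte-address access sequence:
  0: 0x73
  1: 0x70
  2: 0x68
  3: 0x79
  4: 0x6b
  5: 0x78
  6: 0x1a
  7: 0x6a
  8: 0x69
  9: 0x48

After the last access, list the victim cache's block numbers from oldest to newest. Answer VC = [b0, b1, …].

VC = [6, 30, 26]

#0 0x73→b28/s0 MISS; vc=[]
#1 0x70→b28/s0 L1-HIT; vc=[]
#2 0x68→b26/s2 MISS; vc=[]
#3 0x79→b30/s2 MISS; vc=[26]
#4 0x6b→b26/s2 VC-HIT; vc=[30]
#5 0x78→b30/s2 VC-HIT; vc=[26]
#6 0x1a→b6/s2 MISS; vc=[26,30]
#7 0x6a→b26/s2 VC-HIT; vc=[6,30]
#8 0x69→b26/s2 L1-HIT; vc=[6,30]
#9 0x48→b18/s2 MISS; vc=[6,30,26]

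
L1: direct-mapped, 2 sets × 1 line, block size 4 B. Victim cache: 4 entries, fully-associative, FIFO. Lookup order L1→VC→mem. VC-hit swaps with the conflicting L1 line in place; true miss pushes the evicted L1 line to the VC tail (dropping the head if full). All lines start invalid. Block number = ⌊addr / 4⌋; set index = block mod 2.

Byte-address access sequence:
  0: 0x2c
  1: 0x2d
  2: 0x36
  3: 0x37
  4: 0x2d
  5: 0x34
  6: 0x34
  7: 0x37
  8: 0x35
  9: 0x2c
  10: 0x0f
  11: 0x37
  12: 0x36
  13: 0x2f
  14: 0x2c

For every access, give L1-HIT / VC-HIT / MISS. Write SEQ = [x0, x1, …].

#0 0x2c→b11/s1 MISS; vc=[]
#1 0x2d→b11/s1 L1-HIT; vc=[]
#2 0x36→b13/s1 MISS; vc=[11]
#3 0x37→b13/s1 L1-HIT; vc=[11]
#4 0x2d→b11/s1 VC-HIT; vc=[13]
#5 0x34→b13/s1 VC-HIT; vc=[11]
#6 0x34→b13/s1 L1-HIT; vc=[11]
#7 0x37→b13/s1 L1-HIT; vc=[11]
#8 0x35→b13/s1 L1-HIT; vc=[11]
#9 0x2c→b11/s1 VC-HIT; vc=[13]
#10 0xf→b3/s1 MISS; vc=[13,11]
#11 0x37→b13/s1 VC-HIT; vc=[3,11]
#12 0x36→b13/s1 L1-HIT; vc=[3,11]
#13 0x2f→b11/s1 VC-HIT; vc=[3,13]
#14 0x2c→b11/s1 L1-HIT; vc=[3,13]

SEQ = [MISS, L1-HIT, MISS, L1-HIT, VC-HIT, VC-HIT, L1-HIT, L1-HIT, L1-HIT, VC-HIT, MISS, VC-HIT, L1-HIT, VC-HIT, L1-HIT]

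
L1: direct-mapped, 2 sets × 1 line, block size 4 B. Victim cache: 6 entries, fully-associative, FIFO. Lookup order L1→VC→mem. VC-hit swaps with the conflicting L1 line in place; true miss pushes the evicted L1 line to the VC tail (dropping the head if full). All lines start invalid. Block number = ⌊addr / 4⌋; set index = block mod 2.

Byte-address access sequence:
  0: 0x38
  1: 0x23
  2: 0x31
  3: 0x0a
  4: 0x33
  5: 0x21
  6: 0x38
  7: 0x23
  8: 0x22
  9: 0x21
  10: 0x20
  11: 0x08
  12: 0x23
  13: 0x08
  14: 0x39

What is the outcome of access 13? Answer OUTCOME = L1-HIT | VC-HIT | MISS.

#0 0x38→b14/s0 MISS; vc=[]
#1 0x23→b8/s0 MISS; vc=[14]
#2 0x31→b12/s0 MISS; vc=[14,8]
#3 0xa→b2/s0 MISS; vc=[14,8,12]
#4 0x33→b12/s0 VC-HIT; vc=[14,8,2]
#5 0x21→b8/s0 VC-HIT; vc=[14,12,2]
#6 0x38→b14/s0 VC-HIT; vc=[8,12,2]
#7 0x23→b8/s0 VC-HIT; vc=[14,12,2]
#8 0x22→b8/s0 L1-HIT; vc=[14,12,2]
#9 0x21→b8/s0 L1-HIT; vc=[14,12,2]
#10 0x20→b8/s0 L1-HIT; vc=[14,12,2]
#11 0x8→b2/s0 VC-HIT; vc=[14,12,8]
#12 0x23→b8/s0 VC-HIT; vc=[14,12,2]
#13 0x8→b2/s0 VC-HIT; vc=[14,12,8]
#14 0x39→b14/s0 VC-HIT; vc=[2,12,8]

OUTCOME = VC-HIT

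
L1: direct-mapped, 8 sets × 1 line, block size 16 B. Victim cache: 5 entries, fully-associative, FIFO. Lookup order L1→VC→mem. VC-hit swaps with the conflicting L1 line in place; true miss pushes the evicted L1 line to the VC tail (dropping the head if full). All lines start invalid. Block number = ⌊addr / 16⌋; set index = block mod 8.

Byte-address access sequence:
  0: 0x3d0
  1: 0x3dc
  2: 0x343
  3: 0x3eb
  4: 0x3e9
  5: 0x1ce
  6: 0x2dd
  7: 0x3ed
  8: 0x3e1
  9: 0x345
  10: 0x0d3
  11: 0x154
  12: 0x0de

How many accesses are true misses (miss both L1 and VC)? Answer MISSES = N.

MISSES = 7

  [0] addr=0x3d0 blk=61 s=5: MISS | VC []
  [1] addr=0x3dc blk=61 s=5: L1-HIT | VC []
  [2] addr=0x343 blk=52 s=4: MISS | VC []
  [3] addr=0x3eb blk=62 s=6: MISS | VC []
  [4] addr=0x3e9 blk=62 s=6: L1-HIT | VC []
  [5] addr=0x1ce blk=28 s=4: MISS | VC [52]
  [6] addr=0x2dd blk=45 s=5: MISS | VC [52, 61]
  [7] addr=0x3ed blk=62 s=6: L1-HIT | VC [52, 61]
  [8] addr=0x3e1 blk=62 s=6: L1-HIT | VC [52, 61]
  [9] addr=0x345 blk=52 s=4: VC-HIT | VC [28, 61]
  [10] addr=0xd3 blk=13 s=5: MISS | VC [28, 61, 45]
  [11] addr=0x154 blk=21 s=5: MISS | VC [28, 61, 45, 13]
  [12] addr=0xde blk=13 s=5: VC-HIT | VC [28, 61, 45, 21]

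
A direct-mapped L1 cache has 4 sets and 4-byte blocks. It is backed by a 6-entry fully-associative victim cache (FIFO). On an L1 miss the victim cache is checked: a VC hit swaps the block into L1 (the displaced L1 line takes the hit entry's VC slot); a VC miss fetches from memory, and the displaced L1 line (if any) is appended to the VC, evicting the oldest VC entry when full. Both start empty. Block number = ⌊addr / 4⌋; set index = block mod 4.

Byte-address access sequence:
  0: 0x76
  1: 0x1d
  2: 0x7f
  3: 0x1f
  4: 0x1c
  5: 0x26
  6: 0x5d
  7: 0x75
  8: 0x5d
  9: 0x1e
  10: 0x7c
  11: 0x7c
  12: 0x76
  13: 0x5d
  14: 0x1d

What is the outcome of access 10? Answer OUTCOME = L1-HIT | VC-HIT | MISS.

OUTCOME = VC-HIT

0: 0x76 (blk 29, set 1) → MISS  vc=[]
1: 0x1d (blk 7, set 3) → MISS  vc=[]
2: 0x7f (blk 31, set 3) → MISS  vc=[7]
3: 0x1f (blk 7, set 3) → VC-HIT  vc=[31]
4: 0x1c (blk 7, set 3) → L1-HIT  vc=[31]
5: 0x26 (blk 9, set 1) → MISS  vc=[31, 29]
6: 0x5d (blk 23, set 3) → MISS  vc=[31, 29, 7]
7: 0x75 (blk 29, set 1) → VC-HIT  vc=[31, 9, 7]
8: 0x5d (blk 23, set 3) → L1-HIT  vc=[31, 9, 7]
9: 0x1e (blk 7, set 3) → VC-HIT  vc=[31, 9, 23]
10: 0x7c (blk 31, set 3) → VC-HIT  vc=[7, 9, 23]
11: 0x7c (blk 31, set 3) → L1-HIT  vc=[7, 9, 23]
12: 0x76 (blk 29, set 1) → L1-HIT  vc=[7, 9, 23]
13: 0x5d (blk 23, set 3) → VC-HIT  vc=[7, 9, 31]
14: 0x1d (blk 7, set 3) → VC-HIT  vc=[23, 9, 31]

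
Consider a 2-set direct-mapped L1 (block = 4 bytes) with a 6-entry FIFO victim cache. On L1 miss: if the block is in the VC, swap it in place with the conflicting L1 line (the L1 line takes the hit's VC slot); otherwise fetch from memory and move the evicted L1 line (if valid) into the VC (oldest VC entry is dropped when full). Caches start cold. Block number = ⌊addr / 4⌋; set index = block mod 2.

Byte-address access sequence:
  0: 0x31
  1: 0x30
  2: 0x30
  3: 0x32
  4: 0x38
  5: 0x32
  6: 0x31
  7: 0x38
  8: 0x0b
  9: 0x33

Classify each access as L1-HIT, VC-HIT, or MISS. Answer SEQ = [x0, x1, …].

SEQ = [MISS, L1-HIT, L1-HIT, L1-HIT, MISS, VC-HIT, L1-HIT, VC-HIT, MISS, VC-HIT]

#0 0x31→b12/s0 MISS; vc=[]
#1 0x30→b12/s0 L1-HIT; vc=[]
#2 0x30→b12/s0 L1-HIT; vc=[]
#3 0x32→b12/s0 L1-HIT; vc=[]
#4 0x38→b14/s0 MISS; vc=[12]
#5 0x32→b12/s0 VC-HIT; vc=[14]
#6 0x31→b12/s0 L1-HIT; vc=[14]
#7 0x38→b14/s0 VC-HIT; vc=[12]
#8 0xb→b2/s0 MISS; vc=[12,14]
#9 0x33→b12/s0 VC-HIT; vc=[2,14]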